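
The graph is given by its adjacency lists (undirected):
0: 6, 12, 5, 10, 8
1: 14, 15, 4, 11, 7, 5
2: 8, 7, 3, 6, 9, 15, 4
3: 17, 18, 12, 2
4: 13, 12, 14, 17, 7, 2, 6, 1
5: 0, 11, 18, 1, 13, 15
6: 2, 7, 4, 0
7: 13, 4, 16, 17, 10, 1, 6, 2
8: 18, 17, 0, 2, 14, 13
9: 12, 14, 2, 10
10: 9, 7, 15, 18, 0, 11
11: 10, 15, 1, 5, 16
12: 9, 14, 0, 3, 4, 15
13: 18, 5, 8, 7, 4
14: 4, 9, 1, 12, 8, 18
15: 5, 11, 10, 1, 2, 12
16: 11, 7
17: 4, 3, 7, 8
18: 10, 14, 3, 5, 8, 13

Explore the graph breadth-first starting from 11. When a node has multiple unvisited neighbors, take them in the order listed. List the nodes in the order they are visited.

11 10 15 1 5 16 9 7 18 0 2 12 14 4 13 17 6 3 8

Visit 11; enqueue 10, 15, 1, 5, 16 → queue [10, 15, 1, 5, 16]
Visit 10; enqueue 9, 7, 18, 0 → queue [15, 1, 5, 16, 9, 7, 18, 0]
Visit 15; enqueue 2, 12 → queue [1, 5, 16, 9, 7, 18, 0, 2, 12]
Visit 1; enqueue 14, 4 → queue [5, 16, 9, 7, 18, 0, 2, 12, 14, 4]
Visit 5; enqueue 13 → queue [16, 9, 7, 18, 0, 2, 12, 14, 4, 13]
Visit 16 → queue [9, 7, 18, 0, 2, 12, 14, 4, 13]
Visit 9 → queue [7, 18, 0, 2, 12, 14, 4, 13]
Visit 7; enqueue 17, 6 → queue [18, 0, 2, 12, 14, 4, 13, 17, 6]
Visit 18; enqueue 3, 8 → queue [0, 2, 12, 14, 4, 13, 17, 6, 3, 8]
Visit 0 → queue [2, 12, 14, 4, 13, 17, 6, 3, 8]
Visit 2 → queue [12, 14, 4, 13, 17, 6, 3, 8]
Visit 12 → queue [14, 4, 13, 17, 6, 3, 8]
Visit 14 → queue [4, 13, 17, 6, 3, 8]
Visit 4 → queue [13, 17, 6, 3, 8]
Visit 13 → queue [17, 6, 3, 8]
Visit 17 → queue [6, 3, 8]
Visit 6 → queue [3, 8]
Visit 3 → queue [8]
Visit 8 → queue []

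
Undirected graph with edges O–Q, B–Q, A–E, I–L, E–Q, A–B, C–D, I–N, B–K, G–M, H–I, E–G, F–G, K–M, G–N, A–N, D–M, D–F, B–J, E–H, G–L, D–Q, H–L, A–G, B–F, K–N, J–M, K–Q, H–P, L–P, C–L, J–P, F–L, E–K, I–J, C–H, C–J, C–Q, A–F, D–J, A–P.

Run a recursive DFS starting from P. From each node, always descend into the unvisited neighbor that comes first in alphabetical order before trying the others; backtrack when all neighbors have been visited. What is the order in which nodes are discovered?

Visit P
P → A
A → B
B → F
F → D
D → C
C → H
H → E
E → G
G → L
L → I
I → J
J → M
M → K
K → N
K → Q
Q → O

P -> A -> B -> F -> D -> C -> H -> E -> G -> L -> I -> J -> M -> K -> N -> Q -> O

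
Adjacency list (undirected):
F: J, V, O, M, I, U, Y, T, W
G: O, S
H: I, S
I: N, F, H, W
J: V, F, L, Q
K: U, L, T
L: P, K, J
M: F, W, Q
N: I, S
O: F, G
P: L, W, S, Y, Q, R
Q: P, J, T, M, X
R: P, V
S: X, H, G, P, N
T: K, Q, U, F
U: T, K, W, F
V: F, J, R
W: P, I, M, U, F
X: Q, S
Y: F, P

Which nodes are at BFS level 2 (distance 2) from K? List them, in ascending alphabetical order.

Level 0: K
Level 1: L, T, U
Level 2: F, J, P, Q, W
Level 3: I, M, O, R, S, V, X, Y
Level 4: G, H, N

F, J, P, Q, W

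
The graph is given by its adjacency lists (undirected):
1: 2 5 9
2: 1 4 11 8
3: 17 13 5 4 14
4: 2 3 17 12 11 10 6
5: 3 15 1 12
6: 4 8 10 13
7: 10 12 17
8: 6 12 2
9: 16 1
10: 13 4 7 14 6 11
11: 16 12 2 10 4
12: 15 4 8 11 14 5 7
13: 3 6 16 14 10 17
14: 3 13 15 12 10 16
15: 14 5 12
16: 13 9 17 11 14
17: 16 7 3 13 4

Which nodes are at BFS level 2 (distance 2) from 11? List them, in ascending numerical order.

Level 0: 11
Level 1: 2, 4, 10, 12, 16
Level 2: 1, 3, 5, 6, 7, 8, 9, 13, 14, 15, 17

1, 3, 5, 6, 7, 8, 9, 13, 14, 15, 17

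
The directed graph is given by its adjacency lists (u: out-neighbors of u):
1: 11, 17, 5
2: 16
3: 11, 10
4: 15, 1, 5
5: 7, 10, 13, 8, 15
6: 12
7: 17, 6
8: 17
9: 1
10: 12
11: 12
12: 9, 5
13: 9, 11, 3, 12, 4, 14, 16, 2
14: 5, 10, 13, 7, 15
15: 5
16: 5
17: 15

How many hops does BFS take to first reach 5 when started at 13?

Level 0: 13
Level 1: 2, 3, 4, 9, 11, 12, 14, 16
Level 2: 1, 5, 7, 10, 15
Level 3: 6, 8, 17
5 first appears at level 2.

2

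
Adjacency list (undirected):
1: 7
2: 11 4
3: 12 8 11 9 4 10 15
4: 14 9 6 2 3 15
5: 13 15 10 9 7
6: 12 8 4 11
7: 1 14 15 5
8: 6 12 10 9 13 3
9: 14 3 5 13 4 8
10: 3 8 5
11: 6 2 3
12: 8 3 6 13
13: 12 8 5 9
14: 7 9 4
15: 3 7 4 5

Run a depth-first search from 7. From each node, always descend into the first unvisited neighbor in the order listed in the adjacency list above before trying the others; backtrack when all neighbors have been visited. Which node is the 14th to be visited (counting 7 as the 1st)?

13

Visit 7
7 → 1
7 → 14
14 → 9
9 → 3
3 → 12
12 → 8
8 → 6
6 → 4
4 → 2
2 → 11
4 → 15
15 → 5
5 → 13
5 → 10

Visit order: 7, 1, 14, 9, 3, 12, 8, 6, 4, 2, 11, 15, 5, 13, 10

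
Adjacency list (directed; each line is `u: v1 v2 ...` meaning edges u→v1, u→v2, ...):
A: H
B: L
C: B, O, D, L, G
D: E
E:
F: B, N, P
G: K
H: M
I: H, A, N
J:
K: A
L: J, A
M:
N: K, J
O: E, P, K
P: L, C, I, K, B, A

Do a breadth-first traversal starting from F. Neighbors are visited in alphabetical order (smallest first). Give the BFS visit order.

Visit F; enqueue B, N, P → queue [B, N, P]
Visit B; enqueue L → queue [N, P, L]
Visit N; enqueue J, K → queue [P, L, J, K]
Visit P; enqueue A, C, I → queue [L, J, K, A, C, I]
Visit L → queue [J, K, A, C, I]
Visit J → queue [K, A, C, I]
Visit K → queue [A, C, I]
Visit A; enqueue H → queue [C, I, H]
Visit C; enqueue D, G, O → queue [I, H, D, G, O]
Visit I → queue [H, D, G, O]
Visit H; enqueue M → queue [D, G, O, M]
Visit D; enqueue E → queue [G, O, M, E]
Visit G → queue [O, M, E]
Visit O → queue [M, E]
Visit M → queue [E]
Visit E → queue []

F, B, N, P, L, J, K, A, C, I, H, D, G, O, M, E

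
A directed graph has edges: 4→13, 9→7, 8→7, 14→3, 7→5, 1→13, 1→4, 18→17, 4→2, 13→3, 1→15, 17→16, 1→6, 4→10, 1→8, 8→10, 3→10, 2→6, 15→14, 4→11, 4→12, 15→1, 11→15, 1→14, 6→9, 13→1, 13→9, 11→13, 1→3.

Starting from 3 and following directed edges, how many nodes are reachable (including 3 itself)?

2

BFS from 3 visits: 3, 10
Reachable nodes: 2 of 18 total.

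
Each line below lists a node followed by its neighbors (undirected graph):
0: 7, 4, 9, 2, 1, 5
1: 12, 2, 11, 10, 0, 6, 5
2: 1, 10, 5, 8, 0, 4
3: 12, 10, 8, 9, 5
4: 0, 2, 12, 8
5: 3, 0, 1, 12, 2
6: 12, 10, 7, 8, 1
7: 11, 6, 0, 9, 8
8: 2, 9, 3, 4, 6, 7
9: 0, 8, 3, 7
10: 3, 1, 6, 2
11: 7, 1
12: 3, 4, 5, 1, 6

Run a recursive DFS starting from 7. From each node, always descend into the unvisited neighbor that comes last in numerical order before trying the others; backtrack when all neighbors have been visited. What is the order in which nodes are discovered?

7, 11, 1, 12, 6, 10, 3, 9, 8, 4, 2, 5, 0

Visit 7
7 → 11
11 → 1
1 → 12
12 → 6
6 → 10
10 → 3
3 → 9
9 → 8
8 → 4
4 → 2
2 → 5
5 → 0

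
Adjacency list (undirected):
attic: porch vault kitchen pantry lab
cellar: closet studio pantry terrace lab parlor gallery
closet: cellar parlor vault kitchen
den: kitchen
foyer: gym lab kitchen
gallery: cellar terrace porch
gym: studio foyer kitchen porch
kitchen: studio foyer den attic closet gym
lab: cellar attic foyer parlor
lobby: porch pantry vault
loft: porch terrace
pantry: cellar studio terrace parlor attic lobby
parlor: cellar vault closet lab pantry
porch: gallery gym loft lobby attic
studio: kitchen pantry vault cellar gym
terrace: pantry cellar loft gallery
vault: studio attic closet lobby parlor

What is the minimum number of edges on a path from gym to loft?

2

Level 0: gym
Level 1: foyer, kitchen, porch, studio
Level 2: attic, cellar, closet, den, gallery, lab, lobby, loft, pantry, vault
Level 3: parlor, terrace
loft first appears at level 2.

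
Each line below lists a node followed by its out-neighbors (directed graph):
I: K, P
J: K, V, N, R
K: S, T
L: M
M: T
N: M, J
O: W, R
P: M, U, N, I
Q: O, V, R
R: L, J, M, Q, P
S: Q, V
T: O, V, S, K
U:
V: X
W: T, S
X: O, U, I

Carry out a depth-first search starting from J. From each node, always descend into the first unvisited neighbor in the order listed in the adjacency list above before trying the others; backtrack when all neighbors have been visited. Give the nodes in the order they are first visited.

Visit J
J → K
K → S
S → Q
Q → O
O → W
W → T
T → V
V → X
X → U
X → I
I → P
P → M
P → N
O → R
R → L

J → K → S → Q → O → W → T → V → X → U → I → P → M → N → R → L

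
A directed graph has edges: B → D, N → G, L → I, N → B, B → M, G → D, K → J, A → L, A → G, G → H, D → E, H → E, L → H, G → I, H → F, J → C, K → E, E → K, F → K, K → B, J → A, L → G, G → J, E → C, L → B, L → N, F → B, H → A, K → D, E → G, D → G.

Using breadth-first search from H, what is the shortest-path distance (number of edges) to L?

2

Level 0: H
Level 1: A, E, F
Level 2: B, C, G, K, L
Level 3: D, I, J, M, N
L first appears at level 2.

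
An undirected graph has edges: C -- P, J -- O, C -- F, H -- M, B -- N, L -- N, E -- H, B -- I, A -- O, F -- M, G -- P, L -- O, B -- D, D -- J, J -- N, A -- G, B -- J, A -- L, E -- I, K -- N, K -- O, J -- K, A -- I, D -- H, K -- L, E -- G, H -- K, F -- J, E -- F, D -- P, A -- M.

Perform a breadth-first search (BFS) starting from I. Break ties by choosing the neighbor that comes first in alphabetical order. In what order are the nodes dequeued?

I, A, B, E, G, L, M, O, D, J, N, F, H, P, K, C

Visit I; enqueue A, B, E → queue [A, B, E]
Visit A; enqueue G, L, M, O → queue [B, E, G, L, M, O]
Visit B; enqueue D, J, N → queue [E, G, L, M, O, D, J, N]
Visit E; enqueue F, H → queue [G, L, M, O, D, J, N, F, H]
Visit G; enqueue P → queue [L, M, O, D, J, N, F, H, P]
Visit L; enqueue K → queue [M, O, D, J, N, F, H, P, K]
Visit M → queue [O, D, J, N, F, H, P, K]
Visit O → queue [D, J, N, F, H, P, K]
Visit D → queue [J, N, F, H, P, K]
Visit J → queue [N, F, H, P, K]
Visit N → queue [F, H, P, K]
Visit F; enqueue C → queue [H, P, K, C]
Visit H → queue [P, K, C]
Visit P → queue [K, C]
Visit K → queue [C]
Visit C → queue []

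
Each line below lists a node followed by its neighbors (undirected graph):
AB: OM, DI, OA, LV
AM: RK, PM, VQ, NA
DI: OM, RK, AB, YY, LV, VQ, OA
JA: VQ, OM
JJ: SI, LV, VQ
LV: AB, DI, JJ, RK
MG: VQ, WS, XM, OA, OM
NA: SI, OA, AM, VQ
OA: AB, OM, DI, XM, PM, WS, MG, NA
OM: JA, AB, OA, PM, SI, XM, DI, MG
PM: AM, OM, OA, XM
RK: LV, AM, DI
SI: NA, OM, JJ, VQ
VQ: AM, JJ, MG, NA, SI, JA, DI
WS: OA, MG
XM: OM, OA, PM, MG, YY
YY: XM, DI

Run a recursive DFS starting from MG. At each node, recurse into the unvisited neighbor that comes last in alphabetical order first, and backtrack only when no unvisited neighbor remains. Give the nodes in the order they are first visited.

Visit MG
MG → XM
XM → YY
YY → DI
DI → VQ
VQ → SI
SI → OM
OM → PM
PM → OA
OA → WS
OA → NA
NA → AM
AM → RK
RK → LV
LV → JJ
LV → AB
OM → JA

MG, XM, YY, DI, VQ, SI, OM, PM, OA, WS, NA, AM, RK, LV, JJ, AB, JA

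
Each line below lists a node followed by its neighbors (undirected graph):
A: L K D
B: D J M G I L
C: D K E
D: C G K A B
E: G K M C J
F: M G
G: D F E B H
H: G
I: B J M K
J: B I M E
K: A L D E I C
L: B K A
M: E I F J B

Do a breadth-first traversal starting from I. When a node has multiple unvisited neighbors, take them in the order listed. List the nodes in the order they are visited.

I B J M K D G L E F A C H

Visit I; enqueue B, J, M, K → queue [B, J, M, K]
Visit B; enqueue D, G, L → queue [J, M, K, D, G, L]
Visit J; enqueue E → queue [M, K, D, G, L, E]
Visit M; enqueue F → queue [K, D, G, L, E, F]
Visit K; enqueue A, C → queue [D, G, L, E, F, A, C]
Visit D → queue [G, L, E, F, A, C]
Visit G; enqueue H → queue [L, E, F, A, C, H]
Visit L → queue [E, F, A, C, H]
Visit E → queue [F, A, C, H]
Visit F → queue [A, C, H]
Visit A → queue [C, H]
Visit C → queue [H]
Visit H → queue []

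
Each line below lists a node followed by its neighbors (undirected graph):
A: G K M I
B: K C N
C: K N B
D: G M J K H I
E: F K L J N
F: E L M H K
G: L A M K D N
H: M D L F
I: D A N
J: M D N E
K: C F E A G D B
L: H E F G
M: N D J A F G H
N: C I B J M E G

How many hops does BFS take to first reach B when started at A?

2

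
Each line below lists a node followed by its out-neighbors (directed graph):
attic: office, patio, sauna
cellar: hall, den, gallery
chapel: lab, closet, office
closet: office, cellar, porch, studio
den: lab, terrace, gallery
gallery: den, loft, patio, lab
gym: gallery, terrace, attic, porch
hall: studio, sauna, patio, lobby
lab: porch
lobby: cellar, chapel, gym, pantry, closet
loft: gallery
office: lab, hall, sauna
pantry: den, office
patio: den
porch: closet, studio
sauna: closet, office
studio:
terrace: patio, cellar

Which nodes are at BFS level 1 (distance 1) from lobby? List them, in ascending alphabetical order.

cellar, chapel, closet, gym, pantry

Level 0: lobby
Level 1: cellar, chapel, closet, gym, pantry
Level 2: attic, den, gallery, hall, lab, office, porch, studio, terrace
Level 3: loft, patio, sauna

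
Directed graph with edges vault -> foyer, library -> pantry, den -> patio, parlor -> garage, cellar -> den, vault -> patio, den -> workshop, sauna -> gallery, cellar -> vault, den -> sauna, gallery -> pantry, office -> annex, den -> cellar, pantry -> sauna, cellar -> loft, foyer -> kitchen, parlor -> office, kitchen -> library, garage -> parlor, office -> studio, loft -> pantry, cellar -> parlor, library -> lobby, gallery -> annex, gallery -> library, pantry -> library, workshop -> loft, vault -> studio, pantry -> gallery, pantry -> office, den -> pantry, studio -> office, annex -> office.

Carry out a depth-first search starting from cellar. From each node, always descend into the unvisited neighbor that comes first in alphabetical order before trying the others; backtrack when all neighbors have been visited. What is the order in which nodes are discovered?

Visit cellar
cellar → den
den → pantry
pantry → gallery
gallery → annex
annex → office
office → studio
gallery → library
library → lobby
pantry → sauna
den → patio
den → workshop
workshop → loft
cellar → parlor
parlor → garage
cellar → vault
vault → foyer
foyer → kitchen

cellar → den → pantry → gallery → annex → office → studio → library → lobby → sauna → patio → workshop → loft → parlor → garage → vault → foyer → kitchen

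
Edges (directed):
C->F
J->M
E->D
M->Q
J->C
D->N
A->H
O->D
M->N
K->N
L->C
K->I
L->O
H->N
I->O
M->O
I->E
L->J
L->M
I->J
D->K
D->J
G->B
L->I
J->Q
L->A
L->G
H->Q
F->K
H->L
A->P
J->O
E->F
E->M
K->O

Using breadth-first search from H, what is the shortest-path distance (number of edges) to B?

3

Level 0: H
Level 1: L, N, Q
Level 2: A, C, G, I, J, M, O
Level 3: B, D, E, F, P
Level 4: K
B first appears at level 3.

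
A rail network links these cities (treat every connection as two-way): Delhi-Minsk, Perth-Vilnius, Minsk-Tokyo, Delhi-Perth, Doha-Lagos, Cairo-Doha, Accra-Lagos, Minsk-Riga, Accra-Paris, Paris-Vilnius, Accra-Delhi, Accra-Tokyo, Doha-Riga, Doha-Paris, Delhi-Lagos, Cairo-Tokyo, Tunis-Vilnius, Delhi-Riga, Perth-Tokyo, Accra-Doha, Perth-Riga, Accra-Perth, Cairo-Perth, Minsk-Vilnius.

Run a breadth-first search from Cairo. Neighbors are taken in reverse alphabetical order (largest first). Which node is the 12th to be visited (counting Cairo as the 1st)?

Tunis

Visit Cairo; enqueue Tokyo, Perth, Doha → queue [Tokyo, Perth, Doha]
Visit Tokyo; enqueue Minsk, Accra → queue [Perth, Doha, Minsk, Accra]
Visit Perth; enqueue Vilnius, Riga, Delhi → queue [Doha, Minsk, Accra, Vilnius, Riga, Delhi]
Visit Doha; enqueue Paris, Lagos → queue [Minsk, Accra, Vilnius, Riga, Delhi, Paris, Lagos]
Visit Minsk → queue [Accra, Vilnius, Riga, Delhi, Paris, Lagos]
Visit Accra → queue [Vilnius, Riga, Delhi, Paris, Lagos]
Visit Vilnius; enqueue Tunis → queue [Riga, Delhi, Paris, Lagos, Tunis]
Visit Riga → queue [Delhi, Paris, Lagos, Tunis]
Visit Delhi → queue [Paris, Lagos, Tunis]
Visit Paris → queue [Lagos, Tunis]
Visit Lagos → queue [Tunis]
Visit Tunis → queue []

Visit order: Cairo, Tokyo, Perth, Doha, Minsk, Accra, Vilnius, Riga, Delhi, Paris, Lagos, Tunis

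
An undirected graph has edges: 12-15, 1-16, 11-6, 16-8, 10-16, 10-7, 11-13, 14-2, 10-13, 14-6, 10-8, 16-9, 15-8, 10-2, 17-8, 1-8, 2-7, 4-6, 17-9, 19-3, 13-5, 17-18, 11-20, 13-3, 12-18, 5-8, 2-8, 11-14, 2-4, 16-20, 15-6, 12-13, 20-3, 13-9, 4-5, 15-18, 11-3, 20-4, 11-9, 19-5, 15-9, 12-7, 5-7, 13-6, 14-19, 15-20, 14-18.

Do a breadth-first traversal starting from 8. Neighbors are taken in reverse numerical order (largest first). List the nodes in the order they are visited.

Visit 8; enqueue 17, 16, 15, 10, 5, 2, 1 → queue [17, 16, 15, 10, 5, 2, 1]
Visit 17; enqueue 18, 9 → queue [16, 15, 10, 5, 2, 1, 18, 9]
Visit 16; enqueue 20 → queue [15, 10, 5, 2, 1, 18, 9, 20]
Visit 15; enqueue 12, 6 → queue [10, 5, 2, 1, 18, 9, 20, 12, 6]
Visit 10; enqueue 13, 7 → queue [5, 2, 1, 18, 9, 20, 12, 6, 13, 7]
Visit 5; enqueue 19, 4 → queue [2, 1, 18, 9, 20, 12, 6, 13, 7, 19, 4]
Visit 2; enqueue 14 → queue [1, 18, 9, 20, 12, 6, 13, 7, 19, 4, 14]
Visit 1 → queue [18, 9, 20, 12, 6, 13, 7, 19, 4, 14]
Visit 18 → queue [9, 20, 12, 6, 13, 7, 19, 4, 14]
Visit 9; enqueue 11 → queue [20, 12, 6, 13, 7, 19, 4, 14, 11]
Visit 20; enqueue 3 → queue [12, 6, 13, 7, 19, 4, 14, 11, 3]
Visit 12 → queue [6, 13, 7, 19, 4, 14, 11, 3]
Visit 6 → queue [13, 7, 19, 4, 14, 11, 3]
Visit 13 → queue [7, 19, 4, 14, 11, 3]
Visit 7 → queue [19, 4, 14, 11, 3]
Visit 19 → queue [4, 14, 11, 3]
Visit 4 → queue [14, 11, 3]
Visit 14 → queue [11, 3]
Visit 11 → queue [3]
Visit 3 → queue []

8 17 16 15 10 5 2 1 18 9 20 12 6 13 7 19 4 14 11 3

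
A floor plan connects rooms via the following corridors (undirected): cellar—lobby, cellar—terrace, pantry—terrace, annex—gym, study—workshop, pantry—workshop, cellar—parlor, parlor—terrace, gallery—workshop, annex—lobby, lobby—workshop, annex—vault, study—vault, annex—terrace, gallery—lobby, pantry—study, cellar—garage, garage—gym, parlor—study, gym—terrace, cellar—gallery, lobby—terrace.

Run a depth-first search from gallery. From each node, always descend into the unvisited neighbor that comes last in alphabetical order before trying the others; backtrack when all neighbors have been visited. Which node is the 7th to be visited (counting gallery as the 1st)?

parlor

Visit gallery
gallery → workshop
workshop → study
study → vault
vault → annex
annex → terrace
terrace → parlor
parlor → cellar
cellar → lobby
cellar → garage
garage → gym
terrace → pantry

Visit order: gallery, workshop, study, vault, annex, terrace, parlor, cellar, lobby, garage, gym, pantry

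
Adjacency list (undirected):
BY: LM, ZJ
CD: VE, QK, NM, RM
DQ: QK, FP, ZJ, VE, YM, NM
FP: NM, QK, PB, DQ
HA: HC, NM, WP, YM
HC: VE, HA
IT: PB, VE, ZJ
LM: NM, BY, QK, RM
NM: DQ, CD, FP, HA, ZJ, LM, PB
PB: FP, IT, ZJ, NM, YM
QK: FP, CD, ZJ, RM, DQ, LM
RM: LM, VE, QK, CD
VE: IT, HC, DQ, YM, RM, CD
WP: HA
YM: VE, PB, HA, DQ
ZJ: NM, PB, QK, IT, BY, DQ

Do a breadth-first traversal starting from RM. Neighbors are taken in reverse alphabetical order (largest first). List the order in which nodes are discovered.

RM → VE → QK → LM → CD → YM → IT → HC → DQ → ZJ → FP → NM → BY → PB → HA → WP

Visit RM; enqueue VE, QK, LM, CD → queue [VE, QK, LM, CD]
Visit VE; enqueue YM, IT, HC, DQ → queue [QK, LM, CD, YM, IT, HC, DQ]
Visit QK; enqueue ZJ, FP → queue [LM, CD, YM, IT, HC, DQ, ZJ, FP]
Visit LM; enqueue NM, BY → queue [CD, YM, IT, HC, DQ, ZJ, FP, NM, BY]
Visit CD → queue [YM, IT, HC, DQ, ZJ, FP, NM, BY]
Visit YM; enqueue PB, HA → queue [IT, HC, DQ, ZJ, FP, NM, BY, PB, HA]
Visit IT → queue [HC, DQ, ZJ, FP, NM, BY, PB, HA]
Visit HC → queue [DQ, ZJ, FP, NM, BY, PB, HA]
Visit DQ → queue [ZJ, FP, NM, BY, PB, HA]
Visit ZJ → queue [FP, NM, BY, PB, HA]
Visit FP → queue [NM, BY, PB, HA]
Visit NM → queue [BY, PB, HA]
Visit BY → queue [PB, HA]
Visit PB → queue [HA]
Visit HA; enqueue WP → queue [WP]
Visit WP → queue []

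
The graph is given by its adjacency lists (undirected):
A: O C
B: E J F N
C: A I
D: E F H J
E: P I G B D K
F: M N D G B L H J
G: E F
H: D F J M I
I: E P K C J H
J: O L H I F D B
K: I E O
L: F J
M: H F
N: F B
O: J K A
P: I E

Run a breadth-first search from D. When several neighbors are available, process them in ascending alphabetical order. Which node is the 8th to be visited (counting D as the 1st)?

Visit D; enqueue E, F, H, J → queue [E, F, H, J]
Visit E; enqueue B, G, I, K, P → queue [F, H, J, B, G, I, K, P]
Visit F; enqueue L, M, N → queue [H, J, B, G, I, K, P, L, M, N]
Visit H → queue [J, B, G, I, K, P, L, M, N]
Visit J; enqueue O → queue [B, G, I, K, P, L, M, N, O]
Visit B → queue [G, I, K, P, L, M, N, O]
Visit G → queue [I, K, P, L, M, N, O]
Visit I; enqueue C → queue [K, P, L, M, N, O, C]
Visit K → queue [P, L, M, N, O, C]
Visit P → queue [L, M, N, O, C]
Visit L → queue [M, N, O, C]
Visit M → queue [N, O, C]
Visit N → queue [O, C]
Visit O; enqueue A → queue [C, A]
Visit C → queue [A]
Visit A → queue []

Visit order: D, E, F, H, J, B, G, I, K, P, L, M, N, O, C, A

I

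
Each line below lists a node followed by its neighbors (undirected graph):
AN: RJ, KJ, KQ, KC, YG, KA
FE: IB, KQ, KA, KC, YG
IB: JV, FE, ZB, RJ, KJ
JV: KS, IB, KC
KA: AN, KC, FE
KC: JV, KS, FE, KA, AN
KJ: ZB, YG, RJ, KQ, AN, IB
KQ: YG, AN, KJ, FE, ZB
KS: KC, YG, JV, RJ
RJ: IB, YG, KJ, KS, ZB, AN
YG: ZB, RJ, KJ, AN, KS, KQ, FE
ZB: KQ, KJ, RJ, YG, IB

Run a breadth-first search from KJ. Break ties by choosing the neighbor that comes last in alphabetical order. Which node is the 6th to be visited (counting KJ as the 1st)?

Visit KJ; enqueue ZB, YG, RJ, KQ, IB, AN → queue [ZB, YG, RJ, KQ, IB, AN]
Visit ZB → queue [YG, RJ, KQ, IB, AN]
Visit YG; enqueue KS, FE → queue [RJ, KQ, IB, AN, KS, FE]
Visit RJ → queue [KQ, IB, AN, KS, FE]
Visit KQ → queue [IB, AN, KS, FE]
Visit IB; enqueue JV → queue [AN, KS, FE, JV]
Visit AN; enqueue KC, KA → queue [KS, FE, JV, KC, KA]
Visit KS → queue [FE, JV, KC, KA]
Visit FE → queue [JV, KC, KA]
Visit JV → queue [KC, KA]
Visit KC → queue [KA]
Visit KA → queue []

Visit order: KJ, ZB, YG, RJ, KQ, IB, AN, KS, FE, JV, KC, KA

IB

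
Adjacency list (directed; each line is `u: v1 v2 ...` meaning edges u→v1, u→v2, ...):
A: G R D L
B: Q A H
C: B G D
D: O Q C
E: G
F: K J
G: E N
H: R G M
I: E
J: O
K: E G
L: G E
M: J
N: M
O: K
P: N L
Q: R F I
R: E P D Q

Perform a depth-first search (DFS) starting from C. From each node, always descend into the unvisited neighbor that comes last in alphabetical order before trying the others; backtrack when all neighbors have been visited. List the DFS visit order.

C, G, N, M, J, O, K, E, D, Q, R, P, L, I, F, B, H, A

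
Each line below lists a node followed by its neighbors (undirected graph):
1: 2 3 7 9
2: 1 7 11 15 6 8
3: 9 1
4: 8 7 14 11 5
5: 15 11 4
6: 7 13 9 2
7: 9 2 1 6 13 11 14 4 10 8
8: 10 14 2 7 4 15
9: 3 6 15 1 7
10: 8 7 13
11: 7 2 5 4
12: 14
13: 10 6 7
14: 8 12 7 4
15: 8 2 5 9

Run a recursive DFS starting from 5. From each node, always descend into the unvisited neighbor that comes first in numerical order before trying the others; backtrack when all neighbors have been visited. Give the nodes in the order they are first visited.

Visit 5
5 → 4
4 → 7
7 → 1
1 → 2
2 → 6
6 → 9
9 → 3
9 → 15
15 → 8
8 → 10
10 → 13
8 → 14
14 → 12
2 → 11

5 4 7 1 2 6 9 3 15 8 10 13 14 12 11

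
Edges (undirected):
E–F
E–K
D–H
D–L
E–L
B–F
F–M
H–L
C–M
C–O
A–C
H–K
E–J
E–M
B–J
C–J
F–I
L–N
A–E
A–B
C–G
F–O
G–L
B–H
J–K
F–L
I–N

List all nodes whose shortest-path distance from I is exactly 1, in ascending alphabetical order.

Level 0: I
Level 1: F, N
Level 2: B, E, L, M, O
Level 3: A, C, D, G, H, J, K

F, N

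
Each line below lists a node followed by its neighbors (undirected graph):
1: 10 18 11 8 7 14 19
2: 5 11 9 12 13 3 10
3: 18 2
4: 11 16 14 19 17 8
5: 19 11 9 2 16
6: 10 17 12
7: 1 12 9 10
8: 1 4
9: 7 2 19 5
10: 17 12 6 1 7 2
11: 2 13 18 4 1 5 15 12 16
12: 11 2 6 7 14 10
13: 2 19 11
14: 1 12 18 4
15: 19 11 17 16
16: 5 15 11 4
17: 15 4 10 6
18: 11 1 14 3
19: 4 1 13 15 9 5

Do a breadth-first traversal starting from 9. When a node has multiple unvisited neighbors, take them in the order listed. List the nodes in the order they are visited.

Visit 9; enqueue 7, 2, 19, 5 → queue [7, 2, 19, 5]
Visit 7; enqueue 1, 12, 10 → queue [2, 19, 5, 1, 12, 10]
Visit 2; enqueue 11, 13, 3 → queue [19, 5, 1, 12, 10, 11, 13, 3]
Visit 19; enqueue 4, 15 → queue [5, 1, 12, 10, 11, 13, 3, 4, 15]
Visit 5; enqueue 16 → queue [1, 12, 10, 11, 13, 3, 4, 15, 16]
Visit 1; enqueue 18, 8, 14 → queue [12, 10, 11, 13, 3, 4, 15, 16, 18, 8, 14]
Visit 12; enqueue 6 → queue [10, 11, 13, 3, 4, 15, 16, 18, 8, 14, 6]
Visit 10; enqueue 17 → queue [11, 13, 3, 4, 15, 16, 18, 8, 14, 6, 17]
Visit 11 → queue [13, 3, 4, 15, 16, 18, 8, 14, 6, 17]
Visit 13 → queue [3, 4, 15, 16, 18, 8, 14, 6, 17]
Visit 3 → queue [4, 15, 16, 18, 8, 14, 6, 17]
Visit 4 → queue [15, 16, 18, 8, 14, 6, 17]
Visit 15 → queue [16, 18, 8, 14, 6, 17]
Visit 16 → queue [18, 8, 14, 6, 17]
Visit 18 → queue [8, 14, 6, 17]
Visit 8 → queue [14, 6, 17]
Visit 14 → queue [6, 17]
Visit 6 → queue [17]
Visit 17 → queue []

9 -> 7 -> 2 -> 19 -> 5 -> 1 -> 12 -> 10 -> 11 -> 13 -> 3 -> 4 -> 15 -> 16 -> 18 -> 8 -> 14 -> 6 -> 17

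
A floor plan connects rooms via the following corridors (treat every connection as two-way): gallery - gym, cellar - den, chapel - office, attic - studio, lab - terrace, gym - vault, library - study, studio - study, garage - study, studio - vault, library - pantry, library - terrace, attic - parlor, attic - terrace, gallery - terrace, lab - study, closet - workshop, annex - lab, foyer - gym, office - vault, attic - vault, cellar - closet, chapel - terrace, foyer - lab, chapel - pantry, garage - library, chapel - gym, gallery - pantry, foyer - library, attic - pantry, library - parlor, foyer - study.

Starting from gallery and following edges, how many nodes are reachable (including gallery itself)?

16

BFS from gallery visits: gallery, gym, pantry, terrace, chapel, foyer, vault, attic, library, lab, office, study, studio, parlor, garage, annex
Reachable nodes: 16 of 20 total.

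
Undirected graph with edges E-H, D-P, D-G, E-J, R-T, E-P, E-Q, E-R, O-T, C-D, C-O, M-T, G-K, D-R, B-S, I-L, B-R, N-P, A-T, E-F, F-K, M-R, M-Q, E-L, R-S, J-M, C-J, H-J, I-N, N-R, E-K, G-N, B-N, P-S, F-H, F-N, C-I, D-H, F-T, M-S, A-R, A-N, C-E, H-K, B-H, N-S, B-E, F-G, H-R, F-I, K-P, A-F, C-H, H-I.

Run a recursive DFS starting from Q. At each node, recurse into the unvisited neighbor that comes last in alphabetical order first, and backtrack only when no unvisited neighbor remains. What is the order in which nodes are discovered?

Q, M, T, R, S, P, N, I, L, E, K, H, J, C, O, D, G, F, A, B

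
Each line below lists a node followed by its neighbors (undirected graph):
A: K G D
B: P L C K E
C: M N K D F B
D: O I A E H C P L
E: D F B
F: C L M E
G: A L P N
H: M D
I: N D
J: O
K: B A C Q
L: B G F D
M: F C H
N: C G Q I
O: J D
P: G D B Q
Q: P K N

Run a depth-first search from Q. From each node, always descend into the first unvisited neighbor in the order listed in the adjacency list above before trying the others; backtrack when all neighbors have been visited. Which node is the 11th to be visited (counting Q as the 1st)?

Visit Q
Q → P
P → G
G → A
A → K
K → B
B → L
L → F
F → C
C → M
M → H
H → D
D → O
O → J
D → I
I → N
D → E

Visit order: Q, P, G, A, K, B, L, F, C, M, H, D, O, J, I, N, E

H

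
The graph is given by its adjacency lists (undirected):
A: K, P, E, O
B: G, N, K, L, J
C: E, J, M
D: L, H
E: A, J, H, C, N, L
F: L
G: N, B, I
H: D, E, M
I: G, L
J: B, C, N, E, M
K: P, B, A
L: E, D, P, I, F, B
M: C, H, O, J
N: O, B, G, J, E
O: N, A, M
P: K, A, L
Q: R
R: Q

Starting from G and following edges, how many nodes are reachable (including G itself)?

BFS from G visits: G, B, I, N, J, K, L, E, O, C, M, A, P, D, F, H
Reachable nodes: 16 of 18 total.

16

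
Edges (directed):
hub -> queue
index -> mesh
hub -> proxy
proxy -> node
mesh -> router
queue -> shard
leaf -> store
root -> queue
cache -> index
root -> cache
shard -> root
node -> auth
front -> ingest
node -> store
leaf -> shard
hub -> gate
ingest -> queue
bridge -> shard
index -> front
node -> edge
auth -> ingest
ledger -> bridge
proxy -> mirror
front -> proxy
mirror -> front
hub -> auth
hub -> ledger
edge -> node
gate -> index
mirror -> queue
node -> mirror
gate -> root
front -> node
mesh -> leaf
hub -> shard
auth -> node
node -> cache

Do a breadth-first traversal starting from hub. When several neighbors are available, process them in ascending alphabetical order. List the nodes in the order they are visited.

Visit hub; enqueue auth, gate, ledger, proxy, queue, shard → queue [auth, gate, ledger, proxy, queue, shard]
Visit auth; enqueue ingest, node → queue [gate, ledger, proxy, queue, shard, ingest, node]
Visit gate; enqueue index, root → queue [ledger, proxy, queue, shard, ingest, node, index, root]
Visit ledger; enqueue bridge → queue [proxy, queue, shard, ingest, node, index, root, bridge]
Visit proxy; enqueue mirror → queue [queue, shard, ingest, node, index, root, bridge, mirror]
Visit queue → queue [shard, ingest, node, index, root, bridge, mirror]
Visit shard → queue [ingest, node, index, root, bridge, mirror]
Visit ingest → queue [node, index, root, bridge, mirror]
Visit node; enqueue cache, edge, store → queue [index, root, bridge, mirror, cache, edge, store]
Visit index; enqueue front, mesh → queue [root, bridge, mirror, cache, edge, store, front, mesh]
Visit root → queue [bridge, mirror, cache, edge, store, front, mesh]
Visit bridge → queue [mirror, cache, edge, store, front, mesh]
Visit mirror → queue [cache, edge, store, front, mesh]
Visit cache → queue [edge, store, front, mesh]
Visit edge → queue [store, front, mesh]
Visit store → queue [front, mesh]
Visit front → queue [mesh]
Visit mesh; enqueue leaf, router → queue [leaf, router]
Visit leaf → queue [router]
Visit router → queue []

hub → auth → gate → ledger → proxy → queue → shard → ingest → node → index → root → bridge → mirror → cache → edge → store → front → mesh → leaf → router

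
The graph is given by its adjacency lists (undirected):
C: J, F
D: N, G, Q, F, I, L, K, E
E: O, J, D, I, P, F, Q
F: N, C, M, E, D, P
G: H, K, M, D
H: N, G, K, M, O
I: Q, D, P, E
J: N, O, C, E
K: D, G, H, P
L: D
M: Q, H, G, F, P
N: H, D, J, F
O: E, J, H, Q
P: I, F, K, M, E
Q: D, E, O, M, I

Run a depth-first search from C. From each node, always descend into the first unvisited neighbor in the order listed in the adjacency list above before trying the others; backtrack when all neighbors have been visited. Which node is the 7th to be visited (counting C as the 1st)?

D

Visit C
C → J
J → N
N → H
H → G
G → K
K → D
D → Q
Q → E
E → O
E → I
I → P
P → F
F → M
D → L

Visit order: C, J, N, H, G, K, D, Q, E, O, I, P, F, M, L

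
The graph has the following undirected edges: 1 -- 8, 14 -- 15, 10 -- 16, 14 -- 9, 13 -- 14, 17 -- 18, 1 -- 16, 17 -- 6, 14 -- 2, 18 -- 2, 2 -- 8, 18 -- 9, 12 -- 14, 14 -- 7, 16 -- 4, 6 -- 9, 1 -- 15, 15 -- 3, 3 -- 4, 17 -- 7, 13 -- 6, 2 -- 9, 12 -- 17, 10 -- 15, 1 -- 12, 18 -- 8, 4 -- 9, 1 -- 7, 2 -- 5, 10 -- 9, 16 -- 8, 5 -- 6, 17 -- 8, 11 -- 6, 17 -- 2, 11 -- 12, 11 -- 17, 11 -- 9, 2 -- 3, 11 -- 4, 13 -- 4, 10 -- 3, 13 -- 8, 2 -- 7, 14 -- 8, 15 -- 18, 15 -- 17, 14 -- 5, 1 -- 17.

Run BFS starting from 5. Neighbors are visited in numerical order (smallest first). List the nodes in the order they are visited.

Visit 5; enqueue 2, 6, 14 → queue [2, 6, 14]
Visit 2; enqueue 3, 7, 8, 9, 17, 18 → queue [6, 14, 3, 7, 8, 9, 17, 18]
Visit 6; enqueue 11, 13 → queue [14, 3, 7, 8, 9, 17, 18, 11, 13]
Visit 14; enqueue 12, 15 → queue [3, 7, 8, 9, 17, 18, 11, 13, 12, 15]
Visit 3; enqueue 4, 10 → queue [7, 8, 9, 17, 18, 11, 13, 12, 15, 4, 10]
Visit 7; enqueue 1 → queue [8, 9, 17, 18, 11, 13, 12, 15, 4, 10, 1]
Visit 8; enqueue 16 → queue [9, 17, 18, 11, 13, 12, 15, 4, 10, 1, 16]
Visit 9 → queue [17, 18, 11, 13, 12, 15, 4, 10, 1, 16]
Visit 17 → queue [18, 11, 13, 12, 15, 4, 10, 1, 16]
Visit 18 → queue [11, 13, 12, 15, 4, 10, 1, 16]
Visit 11 → queue [13, 12, 15, 4, 10, 1, 16]
Visit 13 → queue [12, 15, 4, 10, 1, 16]
Visit 12 → queue [15, 4, 10, 1, 16]
Visit 15 → queue [4, 10, 1, 16]
Visit 4 → queue [10, 1, 16]
Visit 10 → queue [1, 16]
Visit 1 → queue [16]
Visit 16 → queue []

5 2 6 14 3 7 8 9 17 18 11 13 12 15 4 10 1 16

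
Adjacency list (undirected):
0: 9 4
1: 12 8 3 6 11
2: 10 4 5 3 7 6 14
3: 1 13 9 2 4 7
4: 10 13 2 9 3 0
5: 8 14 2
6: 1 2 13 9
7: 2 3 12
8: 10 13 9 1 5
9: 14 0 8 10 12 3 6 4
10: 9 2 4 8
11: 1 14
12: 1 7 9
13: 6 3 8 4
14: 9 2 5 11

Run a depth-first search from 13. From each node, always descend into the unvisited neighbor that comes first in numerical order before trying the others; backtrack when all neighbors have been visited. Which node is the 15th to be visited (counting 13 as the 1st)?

7

Visit 13
13 → 3
3 → 1
1 → 6
6 → 2
2 → 4
4 → 0
0 → 9
9 → 8
8 → 5
5 → 14
14 → 11
8 → 10
9 → 12
12 → 7

Visit order: 13, 3, 1, 6, 2, 4, 0, 9, 8, 5, 14, 11, 10, 12, 7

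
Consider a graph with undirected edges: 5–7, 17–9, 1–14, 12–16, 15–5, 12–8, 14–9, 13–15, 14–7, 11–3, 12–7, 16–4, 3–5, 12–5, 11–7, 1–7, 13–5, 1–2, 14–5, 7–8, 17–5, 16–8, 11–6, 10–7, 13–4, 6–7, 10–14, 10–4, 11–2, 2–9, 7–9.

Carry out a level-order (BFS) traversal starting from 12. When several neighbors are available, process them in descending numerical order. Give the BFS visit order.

Visit 12; enqueue 16, 8, 7, 5 → queue [16, 8, 7, 5]
Visit 16; enqueue 4 → queue [8, 7, 5, 4]
Visit 8 → queue [7, 5, 4]
Visit 7; enqueue 14, 11, 10, 9, 6, 1 → queue [5, 4, 14, 11, 10, 9, 6, 1]
Visit 5; enqueue 17, 15, 13, 3 → queue [4, 14, 11, 10, 9, 6, 1, 17, 15, 13, 3]
Visit 4 → queue [14, 11, 10, 9, 6, 1, 17, 15, 13, 3]
Visit 14 → queue [11, 10, 9, 6, 1, 17, 15, 13, 3]
Visit 11; enqueue 2 → queue [10, 9, 6, 1, 17, 15, 13, 3, 2]
Visit 10 → queue [9, 6, 1, 17, 15, 13, 3, 2]
Visit 9 → queue [6, 1, 17, 15, 13, 3, 2]
Visit 6 → queue [1, 17, 15, 13, 3, 2]
Visit 1 → queue [17, 15, 13, 3, 2]
Visit 17 → queue [15, 13, 3, 2]
Visit 15 → queue [13, 3, 2]
Visit 13 → queue [3, 2]
Visit 3 → queue [2]
Visit 2 → queue []

12, 16, 8, 7, 5, 4, 14, 11, 10, 9, 6, 1, 17, 15, 13, 3, 2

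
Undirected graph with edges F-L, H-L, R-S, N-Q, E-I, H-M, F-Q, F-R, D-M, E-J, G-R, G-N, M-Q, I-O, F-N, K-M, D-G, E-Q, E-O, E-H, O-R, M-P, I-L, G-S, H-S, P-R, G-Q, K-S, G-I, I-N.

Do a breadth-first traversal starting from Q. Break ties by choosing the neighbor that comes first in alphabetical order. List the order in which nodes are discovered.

Q, E, F, G, M, N, H, I, J, O, L, R, D, S, K, P

Visit Q; enqueue E, F, G, M, N → queue [E, F, G, M, N]
Visit E; enqueue H, I, J, O → queue [F, G, M, N, H, I, J, O]
Visit F; enqueue L, R → queue [G, M, N, H, I, J, O, L, R]
Visit G; enqueue D, S → queue [M, N, H, I, J, O, L, R, D, S]
Visit M; enqueue K, P → queue [N, H, I, J, O, L, R, D, S, K, P]
Visit N → queue [H, I, J, O, L, R, D, S, K, P]
Visit H → queue [I, J, O, L, R, D, S, K, P]
Visit I → queue [J, O, L, R, D, S, K, P]
Visit J → queue [O, L, R, D, S, K, P]
Visit O → queue [L, R, D, S, K, P]
Visit L → queue [R, D, S, K, P]
Visit R → queue [D, S, K, P]
Visit D → queue [S, K, P]
Visit S → queue [K, P]
Visit K → queue [P]
Visit P → queue []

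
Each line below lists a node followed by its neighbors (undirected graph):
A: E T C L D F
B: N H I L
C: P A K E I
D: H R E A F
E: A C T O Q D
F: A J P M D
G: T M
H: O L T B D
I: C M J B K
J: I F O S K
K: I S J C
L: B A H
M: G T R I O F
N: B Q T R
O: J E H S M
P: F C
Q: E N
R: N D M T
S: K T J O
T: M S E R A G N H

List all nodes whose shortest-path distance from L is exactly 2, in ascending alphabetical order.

Level 0: L
Level 1: A, B, H
Level 2: C, D, E, F, I, N, O, T
Level 3: G, J, K, M, P, Q, R, S

C, D, E, F, I, N, O, T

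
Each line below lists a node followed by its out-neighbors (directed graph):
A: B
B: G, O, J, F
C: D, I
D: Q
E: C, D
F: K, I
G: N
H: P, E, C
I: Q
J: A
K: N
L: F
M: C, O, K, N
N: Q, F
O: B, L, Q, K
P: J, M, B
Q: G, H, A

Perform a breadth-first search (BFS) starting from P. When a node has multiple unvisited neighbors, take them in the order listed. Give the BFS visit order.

P -> J -> M -> B -> A -> C -> O -> K -> N -> G -> F -> D -> I -> L -> Q -> H -> E

Visit P; enqueue J, M, B → queue [J, M, B]
Visit J; enqueue A → queue [M, B, A]
Visit M; enqueue C, O, K, N → queue [B, A, C, O, K, N]
Visit B; enqueue G, F → queue [A, C, O, K, N, G, F]
Visit A → queue [C, O, K, N, G, F]
Visit C; enqueue D, I → queue [O, K, N, G, F, D, I]
Visit O; enqueue L, Q → queue [K, N, G, F, D, I, L, Q]
Visit K → queue [N, G, F, D, I, L, Q]
Visit N → queue [G, F, D, I, L, Q]
Visit G → queue [F, D, I, L, Q]
Visit F → queue [D, I, L, Q]
Visit D → queue [I, L, Q]
Visit I → queue [L, Q]
Visit L → queue [Q]
Visit Q; enqueue H → queue [H]
Visit H; enqueue E → queue [E]
Visit E → queue []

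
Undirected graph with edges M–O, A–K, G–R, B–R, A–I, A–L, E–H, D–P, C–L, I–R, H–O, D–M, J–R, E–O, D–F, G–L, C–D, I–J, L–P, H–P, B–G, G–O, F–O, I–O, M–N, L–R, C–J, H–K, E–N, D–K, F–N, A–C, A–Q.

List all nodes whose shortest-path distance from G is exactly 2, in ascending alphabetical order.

A, C, E, F, H, I, J, M, P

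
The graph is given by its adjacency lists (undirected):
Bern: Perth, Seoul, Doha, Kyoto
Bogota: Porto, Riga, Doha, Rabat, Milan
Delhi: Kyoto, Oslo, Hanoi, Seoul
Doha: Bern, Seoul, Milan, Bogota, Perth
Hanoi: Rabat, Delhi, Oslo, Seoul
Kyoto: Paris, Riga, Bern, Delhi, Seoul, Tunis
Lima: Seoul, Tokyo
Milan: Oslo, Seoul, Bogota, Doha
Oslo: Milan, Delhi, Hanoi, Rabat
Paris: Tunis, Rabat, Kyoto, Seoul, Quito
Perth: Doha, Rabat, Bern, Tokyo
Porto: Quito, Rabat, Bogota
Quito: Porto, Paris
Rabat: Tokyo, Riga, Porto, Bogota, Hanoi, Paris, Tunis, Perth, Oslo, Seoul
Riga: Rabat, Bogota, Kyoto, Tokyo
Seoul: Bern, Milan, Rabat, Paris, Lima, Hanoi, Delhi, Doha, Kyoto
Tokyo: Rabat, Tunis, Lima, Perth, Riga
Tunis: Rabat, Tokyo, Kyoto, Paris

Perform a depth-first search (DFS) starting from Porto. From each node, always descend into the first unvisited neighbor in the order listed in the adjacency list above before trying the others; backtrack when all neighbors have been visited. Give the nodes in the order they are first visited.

Visit Porto
Porto → Quito
Quito → Paris
Paris → Tunis
Tunis → Rabat
Rabat → Tokyo
Tokyo → Lima
Lima → Seoul
Seoul → Bern
Bern → Perth
Perth → Doha
Doha → Milan
Milan → Oslo
Oslo → Delhi
Delhi → Kyoto
Kyoto → Riga
Riga → Bogota
Delhi → Hanoi

Porto -> Quito -> Paris -> Tunis -> Rabat -> Tokyo -> Lima -> Seoul -> Bern -> Perth -> Doha -> Milan -> Oslo -> Delhi -> Kyoto -> Riga -> Bogota -> Hanoi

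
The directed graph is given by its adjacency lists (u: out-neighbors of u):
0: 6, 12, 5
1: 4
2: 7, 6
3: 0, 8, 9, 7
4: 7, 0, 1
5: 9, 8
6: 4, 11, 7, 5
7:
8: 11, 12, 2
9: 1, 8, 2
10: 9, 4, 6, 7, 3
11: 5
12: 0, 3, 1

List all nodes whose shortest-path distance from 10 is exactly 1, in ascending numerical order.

Level 0: 10
Level 1: 3, 4, 6, 7, 9
Level 2: 0, 1, 2, 5, 8, 11
Level 3: 12

3, 4, 6, 7, 9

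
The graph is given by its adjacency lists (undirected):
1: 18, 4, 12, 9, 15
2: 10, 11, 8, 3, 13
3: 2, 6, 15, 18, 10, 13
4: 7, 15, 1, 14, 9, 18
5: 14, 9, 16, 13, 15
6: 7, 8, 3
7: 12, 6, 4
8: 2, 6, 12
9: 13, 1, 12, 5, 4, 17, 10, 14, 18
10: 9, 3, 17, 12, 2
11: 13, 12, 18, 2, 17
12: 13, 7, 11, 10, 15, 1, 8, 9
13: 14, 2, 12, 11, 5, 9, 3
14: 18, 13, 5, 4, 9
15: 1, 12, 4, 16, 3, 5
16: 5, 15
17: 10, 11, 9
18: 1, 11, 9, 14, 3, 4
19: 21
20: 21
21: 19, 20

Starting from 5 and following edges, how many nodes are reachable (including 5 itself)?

BFS from 5 visits: 5, 16, 15, 14, 13, 9, 12, 4, 3, 1, 18, 11, 2, 17, 10, 8, 7, 6
Reachable nodes: 18 of 21 total.

18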